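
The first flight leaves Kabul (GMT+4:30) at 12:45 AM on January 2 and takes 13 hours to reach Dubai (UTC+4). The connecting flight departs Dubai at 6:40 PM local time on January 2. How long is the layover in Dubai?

5 hours 25 minutes

Convert departure to UTC: 12:45 AM − 4:30 = 8:15 PM UTC on Jan 1.
Add 13 hours flight time → 9:15 AM UTC (Jan 2).
Dubai is UTC+4:00, so local arrival = 9:15 AM + 4:00 = 1:15 PM on Jan 2.
Layover = 6:40 PM − 1:15 PM = 5 hours 25 minutes.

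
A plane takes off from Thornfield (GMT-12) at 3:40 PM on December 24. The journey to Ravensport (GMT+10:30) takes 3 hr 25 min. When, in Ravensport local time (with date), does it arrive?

Convert departure to UTC: 3:40 PM + 12:00 = 3:40 AM UTC on Dec 25.
Add 3 hours 25 minutes travel time → 7:05 AM UTC.
Ravensport is UTC+10:30, so local arrival = 7:05 AM + 10:30 = 5:35 PM on Dec 25.

5:35 PM on December 25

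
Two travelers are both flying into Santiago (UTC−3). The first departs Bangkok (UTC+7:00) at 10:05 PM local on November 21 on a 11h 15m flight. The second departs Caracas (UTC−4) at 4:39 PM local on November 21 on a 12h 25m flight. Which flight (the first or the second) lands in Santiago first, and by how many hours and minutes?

the first, by 6 hours 44 minutes

Flight 1 in UTC: 10:05 PM − 7:00 = 3:05 PM on Nov 21.
+11 hours 15 minutes → arrive 2:20 AM UTC on Nov 22.
Flight 2 in UTC: 4:39 PM + 4:00 = 8:39 PM on Nov 21.
+12 hours and 25 minutes → arrive 9:04 AM UTC on Nov 22.
Flight 1 lands earlier by 6 hours 44 minutes.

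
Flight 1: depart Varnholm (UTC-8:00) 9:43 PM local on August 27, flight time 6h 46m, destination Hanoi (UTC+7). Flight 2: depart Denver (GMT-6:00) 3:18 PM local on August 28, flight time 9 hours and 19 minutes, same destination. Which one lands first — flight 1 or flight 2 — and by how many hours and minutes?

Flight 1 in UTC: 9:43 PM + 8:00 = 5:43 AM on Aug 28.
+6 hours and 46 minutes → arrive 12:29 PM UTC on Aug 28.
Flight 2 in UTC: 3:18 PM + 6:00 = 9:18 PM on Aug 28.
+9 hours and 19 minutes → arrive 6:37 AM UTC on Aug 29.
Flight 1 lands earlier by 18 hours 8 minutes.

the first, by 18 hours 8 minutes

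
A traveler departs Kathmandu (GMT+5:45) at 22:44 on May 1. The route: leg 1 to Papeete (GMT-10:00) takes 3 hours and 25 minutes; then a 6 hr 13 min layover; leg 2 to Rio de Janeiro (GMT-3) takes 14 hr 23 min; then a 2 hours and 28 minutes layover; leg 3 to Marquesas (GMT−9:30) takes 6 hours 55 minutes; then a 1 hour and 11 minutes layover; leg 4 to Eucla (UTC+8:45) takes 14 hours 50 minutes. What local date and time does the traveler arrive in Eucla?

03:09 on May 4

Convert departure to UTC: 22:44 − 5:45 = 16:59 UTC on May 1.
Add 3 hours 25 minutes leg 1 → 20:24 UTC.
Add 6 hours 13 minutes layover in Papeete → 02:37 UTC (May 2).
Add 14 hours 23 minutes leg 2 → 17:00 UTC.
Add 2 hours 28 minutes layover in Rio de Janeiro → 19:28 UTC.
Add 6 hours 55 minutes leg 3 → 02:23 UTC (May 3).
Add 1 hour and 11 minutes layover in Marquesas → 03:34 UTC.
Add 14 hours and 50 minutes leg 4 → 18:24 UTC.
Eucla is UTC+8:45, so local arrival = 18:24 + 8:45 = 03:09 on May 4.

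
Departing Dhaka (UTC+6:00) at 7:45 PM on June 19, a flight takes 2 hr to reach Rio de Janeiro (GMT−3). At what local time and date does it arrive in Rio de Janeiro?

Rio de Janeiro is 9:00 behind Dhaka.
After 2 hours it is 9:45 PM in Dhaka.
Shift by the zone difference: 9:45 PM − 9:00 = 12:45 PM on Jun 19 in Rio de Janeiro.

12:45 PM on June 19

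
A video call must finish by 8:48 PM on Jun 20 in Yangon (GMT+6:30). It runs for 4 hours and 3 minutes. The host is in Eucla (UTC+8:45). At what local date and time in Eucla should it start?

7:00 PM on June 20

Target end time in UTC: 8:48 PM − 6:30 = 2:18 PM on Jun 20.
Subtract 4 hours 3 minutes → start 10:15 AM UTC on Jun 20.
Eucla is UTC+8:45: 10:15 AM + 8:45 = 7:00 PM on Jun 20.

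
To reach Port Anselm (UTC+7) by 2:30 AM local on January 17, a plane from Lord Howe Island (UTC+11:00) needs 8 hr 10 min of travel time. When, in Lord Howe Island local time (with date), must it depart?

10:20 PM on Jan 16

Target arrival in UTC: 2:30 AM − 7:00 = 7:30 PM on Jan 16.
Subtract 8 hours and 10 minutes → departure 11:20 AM UTC on Jan 16.
Lord Howe Island is UTC+11:00: 11:20 AM + 11:00 = 10:20 PM on Jan 16.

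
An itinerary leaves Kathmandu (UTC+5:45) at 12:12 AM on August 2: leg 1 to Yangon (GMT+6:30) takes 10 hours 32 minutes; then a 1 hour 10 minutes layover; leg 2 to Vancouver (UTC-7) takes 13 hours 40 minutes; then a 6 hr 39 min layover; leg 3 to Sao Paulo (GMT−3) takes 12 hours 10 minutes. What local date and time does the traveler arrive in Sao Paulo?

11:38 AM on August 3

Convert departure to UTC: 12:12 AM − 5:45 = 6:27 PM UTC on Aug 1.
Add 10 hours and 32 minutes leg 1 → 4:59 AM UTC (Aug 2).
Add 1 hour 10 minutes layover in Yangon → 6:09 AM UTC.
Add 13 hours 40 minutes leg 2 → 7:49 PM UTC.
Add 6 hours and 39 minutes layover in Vancouver → 2:28 AM UTC (Aug 3).
Add 12 hours 10 minutes leg 3 → 2:38 PM UTC.
Sao Paulo is UTC−3:00, so local arrival = 2:38 PM − 3:00 = 11:38 AM on Aug 3.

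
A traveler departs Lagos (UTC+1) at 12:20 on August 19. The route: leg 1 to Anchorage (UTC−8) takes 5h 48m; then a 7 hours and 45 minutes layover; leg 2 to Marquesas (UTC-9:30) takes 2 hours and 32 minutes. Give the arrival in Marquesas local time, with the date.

17:55 on August 19

Convert departure to UTC: 12:20 − 1:00 = 11:20 UTC on Aug 19.
Add 5 hours and 48 minutes leg 1 → 17:08 UTC.
Add 7 hours 45 minutes layover in Anchorage → 00:53 UTC (Aug 20).
Add 2 hours 32 minutes leg 2 → 03:25 UTC.
Marquesas is UTC−9:30, so local arrival = 03:25 − 9:30 = 17:55 on Aug 19.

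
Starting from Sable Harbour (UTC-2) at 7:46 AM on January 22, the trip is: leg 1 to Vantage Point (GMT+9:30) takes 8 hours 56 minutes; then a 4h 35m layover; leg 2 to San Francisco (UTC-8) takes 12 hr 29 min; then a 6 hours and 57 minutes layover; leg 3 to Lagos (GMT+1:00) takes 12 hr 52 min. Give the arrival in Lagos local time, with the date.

Convert departure to UTC: 7:46 AM + 2:00 = 9:46 AM UTC on Jan 22.
Add 8 hours 56 minutes leg 1 → 6:42 PM UTC.
Add 4 hours and 35 minutes layover in Vantage Point → 11:17 PM UTC.
Add 12 hours and 29 minutes leg 2 → 11:46 AM UTC (Jan 23).
Add 6 hours 57 minutes layover in San Francisco → 6:43 PM UTC.
Add 12 hours and 52 minutes leg 3 → 7:35 AM UTC (Jan 24).
Lagos is UTC+1:00, so local arrival = 7:35 AM + 1:00 = 8:35 AM on Jan 24.

8:35 AM on Jan 24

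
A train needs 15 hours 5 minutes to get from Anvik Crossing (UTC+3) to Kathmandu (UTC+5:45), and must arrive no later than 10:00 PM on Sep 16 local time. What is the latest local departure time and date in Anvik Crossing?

4:10 AM on September 16

Target arrival in UTC: 10:00 PM − 5:45 = 4:15 PM on Sep 16.
Subtract 15 hours and 5 minutes → departure 1:10 AM UTC on Sep 16.
Anvik Crossing is UTC+3:00: 1:10 AM + 3:00 = 4:10 AM on Sep 16.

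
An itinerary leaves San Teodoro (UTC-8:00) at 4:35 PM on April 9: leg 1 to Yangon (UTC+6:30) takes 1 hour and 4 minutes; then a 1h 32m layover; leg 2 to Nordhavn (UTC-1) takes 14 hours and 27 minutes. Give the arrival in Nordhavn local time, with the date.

Convert departure to UTC: 4:35 PM + 8:00 = 12:35 AM UTC on Apr 10.
Add 1 hour and 4 minutes leg 1 → 1:39 AM UTC.
Add 1 hour 32 minutes layover in Yangon → 3:11 AM UTC.
Add 14 hours and 27 minutes leg 2 → 5:38 PM UTC.
Nordhavn is UTC−1:00, so local arrival = 5:38 PM − 1:00 = 4:38 PM on Apr 10.

4:38 PM on Apr 10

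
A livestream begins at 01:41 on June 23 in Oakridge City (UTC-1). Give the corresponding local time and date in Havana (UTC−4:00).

Havana is 3:00 behind Oakridge City.
Shift by the zone difference: 01:41 − 3:00 = 22:41 on Jun 22 in Havana.

22:41 on Jun 22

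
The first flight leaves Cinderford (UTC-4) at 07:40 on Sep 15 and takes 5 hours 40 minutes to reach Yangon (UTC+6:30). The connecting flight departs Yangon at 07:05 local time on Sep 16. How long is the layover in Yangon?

7 hours 15 minutes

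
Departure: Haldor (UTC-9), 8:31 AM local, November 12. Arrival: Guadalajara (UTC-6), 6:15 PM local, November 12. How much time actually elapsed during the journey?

Departure in UTC: 8:31 AM + 9:00 = 5:31 PM on Nov 12.
Arrival in UTC: 6:15 PM + 6:00 = 12:15 AM on Nov 13.
Elapsed = 12:15 AM − 5:31 PM (+1 day) = 6 hours 44 minutes.

6 hours 44 minutes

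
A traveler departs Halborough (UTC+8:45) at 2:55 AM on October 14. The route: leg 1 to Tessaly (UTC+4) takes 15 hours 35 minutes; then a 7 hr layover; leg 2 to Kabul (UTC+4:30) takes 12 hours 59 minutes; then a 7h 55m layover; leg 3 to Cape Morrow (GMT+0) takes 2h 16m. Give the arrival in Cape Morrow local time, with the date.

3:55 PM on October 15

Convert departure to UTC: 2:55 AM − 8:45 = 6:10 PM UTC on Oct 13.
Add 15 hours 35 minutes leg 1 → 9:45 AM UTC (Oct 14).
Add 7 hours layover in Tessaly → 4:45 PM UTC.
Add 12 hours and 59 minutes leg 2 → 5:44 AM UTC (Oct 15).
Add 7 hours 55 minutes layover in Kabul → 1:39 PM UTC.
Add 2 hours 16 minutes leg 3 → 3:55 PM UTC.
Cape Morrow is UTC+0, so local arrival is the same: 3:55 PM on Oct 15.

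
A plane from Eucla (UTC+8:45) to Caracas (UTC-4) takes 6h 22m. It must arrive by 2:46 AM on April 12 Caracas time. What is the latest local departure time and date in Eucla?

9:09 AM on April 12

Target arrival in UTC: 2:46 AM + 4:00 = 6:46 AM on Apr 12.
Subtract 6 hours and 22 minutes → departure 12:24 AM UTC on Apr 12.
Eucla is UTC+8:45: 12:24 AM + 8:45 = 9:09 AM on Apr 12.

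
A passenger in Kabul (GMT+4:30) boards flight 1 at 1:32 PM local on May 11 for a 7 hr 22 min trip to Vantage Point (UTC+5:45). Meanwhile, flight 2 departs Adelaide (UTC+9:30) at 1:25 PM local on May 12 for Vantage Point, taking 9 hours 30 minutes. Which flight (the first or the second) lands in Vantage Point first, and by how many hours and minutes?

the first, by 21 hours 1 minute

Flight 1 in UTC: 1:32 PM − 4:30 = 9:02 AM on May 11.
+7 hours 22 minutes → arrive 4:24 PM UTC on May 11.
Flight 2 in UTC: 1:25 PM − 9:30 = 3:55 AM on May 12.
+9 hours and 30 minutes → arrive 1:25 PM UTC on May 12.
Flight 1 lands earlier by 21 hours 1 minute.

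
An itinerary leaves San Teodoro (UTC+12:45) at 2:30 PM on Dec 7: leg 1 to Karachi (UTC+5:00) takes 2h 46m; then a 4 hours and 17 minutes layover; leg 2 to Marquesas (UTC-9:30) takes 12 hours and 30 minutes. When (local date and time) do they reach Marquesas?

11:48 AM on Dec 7

Convert departure to UTC: 2:30 PM − 12:45 = 1:45 AM UTC on Dec 7.
Add 2 hours and 46 minutes leg 1 → 4:31 AM UTC.
Add 4 hours 17 minutes layover in Karachi → 8:48 AM UTC.
Add 12 hours and 30 minutes leg 2 → 9:18 PM UTC.
Marquesas is UTC−9:30, so local arrival = 9:18 PM − 9:30 = 11:48 AM on Dec 7.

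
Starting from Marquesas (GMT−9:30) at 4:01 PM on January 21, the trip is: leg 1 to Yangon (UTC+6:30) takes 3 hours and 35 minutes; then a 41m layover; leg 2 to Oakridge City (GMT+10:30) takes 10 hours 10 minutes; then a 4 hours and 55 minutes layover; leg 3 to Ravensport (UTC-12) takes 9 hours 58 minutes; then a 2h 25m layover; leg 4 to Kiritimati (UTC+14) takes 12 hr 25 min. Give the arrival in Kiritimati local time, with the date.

11:40 AM on Jan 24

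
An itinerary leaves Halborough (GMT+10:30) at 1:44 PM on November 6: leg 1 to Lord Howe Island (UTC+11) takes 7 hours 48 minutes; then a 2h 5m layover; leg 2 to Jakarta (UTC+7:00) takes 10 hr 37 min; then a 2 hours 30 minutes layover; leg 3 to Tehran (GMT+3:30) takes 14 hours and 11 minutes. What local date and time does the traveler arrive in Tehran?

Convert departure to UTC: 1:44 PM − 10:30 = 3:14 AM UTC on Nov 6.
Add 7 hours 48 minutes leg 1 → 11:02 AM UTC.
Add 2 hours 5 minutes layover in Lord Howe Island → 1:07 PM UTC.
Add 10 hours 37 minutes leg 2 → 11:44 PM UTC.
Add 2 hours and 30 minutes layover in Jakarta → 2:14 AM UTC (Nov 7).
Add 14 hours and 11 minutes leg 3 → 4:25 PM UTC.
Tehran is UTC+3:30, so local arrival = 4:25 PM + 3:30 = 7:55 PM on Nov 7.

7:55 PM on November 7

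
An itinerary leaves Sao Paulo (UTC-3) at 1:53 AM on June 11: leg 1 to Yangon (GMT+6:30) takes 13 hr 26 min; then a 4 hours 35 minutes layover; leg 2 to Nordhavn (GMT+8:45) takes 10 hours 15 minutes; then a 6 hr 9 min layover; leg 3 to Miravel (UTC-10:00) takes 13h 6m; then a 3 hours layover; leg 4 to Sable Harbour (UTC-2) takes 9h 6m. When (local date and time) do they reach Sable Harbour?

2:30 PM on Jun 13

Convert departure to UTC: 1:53 AM + 3:00 = 4:53 AM UTC on Jun 11.
Add 13 hours and 26 minutes leg 1 → 6:19 PM UTC.
Add 4 hours 35 minutes layover in Yangon → 10:54 PM UTC.
Add 10 hours and 15 minutes leg 2 → 9:09 AM UTC (Jun 12).
Add 6 hours and 9 minutes layover in Nordhavn → 3:18 PM UTC.
Add 13 hours 6 minutes leg 3 → 4:24 AM UTC (Jun 13).
Add 3 hours layover in Miravel → 7:24 AM UTC.
Add 9 hours 6 minutes leg 4 → 4:30 PM UTC.
Sable Harbour is UTC−2:00, so local arrival = 4:30 PM − 2:00 = 2:30 PM on Jun 13.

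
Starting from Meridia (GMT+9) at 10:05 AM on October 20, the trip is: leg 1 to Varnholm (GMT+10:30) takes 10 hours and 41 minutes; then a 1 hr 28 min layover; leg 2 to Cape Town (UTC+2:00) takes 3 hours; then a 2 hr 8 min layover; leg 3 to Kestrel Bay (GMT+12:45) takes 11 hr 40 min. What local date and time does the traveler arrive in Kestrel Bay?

6:47 PM on October 21

Convert departure to UTC: 10:05 AM − 9:00 = 1:05 AM UTC on Oct 20.
Add 10 hours and 41 minutes leg 1 → 11:46 AM UTC.
Add 1 hour and 28 minutes layover in Varnholm → 1:14 PM UTC.
Add 3 hours leg 2 → 4:14 PM UTC.
Add 2 hours 8 minutes layover in Cape Town → 6:22 PM UTC.
Add 11 hours 40 minutes leg 3 → 6:02 AM UTC (Oct 21).
Kestrel Bay is UTC+12:45, so local arrival = 6:02 AM + 12:45 = 6:47 PM on Oct 21.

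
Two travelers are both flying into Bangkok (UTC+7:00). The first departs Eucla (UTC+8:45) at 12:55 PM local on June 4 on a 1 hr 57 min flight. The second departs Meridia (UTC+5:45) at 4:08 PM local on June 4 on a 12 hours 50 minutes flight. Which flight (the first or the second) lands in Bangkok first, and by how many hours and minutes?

the first, by 17 hours 6 minutes

Flight 1 in UTC: 12:55 PM − 8:45 = 4:10 AM on Jun 4.
+1 hour and 57 minutes → arrive 6:07 AM UTC on Jun 4.
Flight 2 in UTC: 4:08 PM − 5:45 = 10:23 AM on Jun 4.
+12 hours and 50 minutes → arrive 11:13 PM UTC on Jun 4.
Flight 1 lands earlier by 17 hours 6 minutes.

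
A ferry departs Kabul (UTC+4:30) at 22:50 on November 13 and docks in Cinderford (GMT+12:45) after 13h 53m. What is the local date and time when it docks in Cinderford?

20:58 on Nov 14

Cinderford is 8:15 ahead of Kabul.
After 13 hours 53 minutes it is 12:43 (Nov 14) in Kabul.
Shift by the zone difference: 12:43 + 8:15 = 20:58 on Nov 14 in Cinderford.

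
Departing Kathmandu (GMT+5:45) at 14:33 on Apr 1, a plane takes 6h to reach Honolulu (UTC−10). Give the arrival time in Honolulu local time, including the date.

04:48 on April 1

Honolulu is 15:45 behind Kathmandu.
After 6 hours it is 20:33 in Kathmandu.
Shift by the zone difference: 20:33 − 15:45 = 04:48 on Apr 1 in Honolulu.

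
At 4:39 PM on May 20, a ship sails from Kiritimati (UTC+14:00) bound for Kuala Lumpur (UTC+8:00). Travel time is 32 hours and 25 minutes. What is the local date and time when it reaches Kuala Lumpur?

Kuala Lumpur is 6:00 behind Kiritimati.
After 32 hours 25 minutes it is 1:04 AM (May 22) in Kiritimati.
Shift by the zone difference: 1:04 AM − 6:00 = 7:04 PM on May 21 in Kuala Lumpur.

7:04 PM on May 21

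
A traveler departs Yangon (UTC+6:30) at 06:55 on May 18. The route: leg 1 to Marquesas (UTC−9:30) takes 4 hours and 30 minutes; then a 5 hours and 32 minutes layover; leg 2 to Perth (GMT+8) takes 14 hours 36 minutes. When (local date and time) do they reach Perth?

Convert departure to UTC: 06:55 − 6:30 = 00:25 UTC on May 18.
Add 4 hours 30 minutes leg 1 → 04:55 UTC.
Add 5 hours 32 minutes layover in Marquesas → 10:27 UTC.
Add 14 hours 36 minutes leg 2 → 01:03 UTC (May 19).
Perth is UTC+8:00, so local arrival = 01:03 + 8:00 = 09:03 on May 19.

09:03 on May 19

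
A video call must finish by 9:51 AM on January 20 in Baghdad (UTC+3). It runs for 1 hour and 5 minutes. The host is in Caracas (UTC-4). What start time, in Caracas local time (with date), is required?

1:46 AM on January 20

Target end time in UTC: 9:51 AM − 3:00 = 6:51 AM on Jan 20.
Subtract 1 hour and 5 minutes → start 5:46 AM UTC on Jan 20.
Caracas is UTC−4:00: 5:46 AM − 4:00 = 1:46 AM on Jan 20.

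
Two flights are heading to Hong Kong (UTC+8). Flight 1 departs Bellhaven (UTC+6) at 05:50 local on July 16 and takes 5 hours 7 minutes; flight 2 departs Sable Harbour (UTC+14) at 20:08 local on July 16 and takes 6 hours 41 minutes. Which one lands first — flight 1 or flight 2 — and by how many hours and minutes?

the first, by 7 hours 52 minutes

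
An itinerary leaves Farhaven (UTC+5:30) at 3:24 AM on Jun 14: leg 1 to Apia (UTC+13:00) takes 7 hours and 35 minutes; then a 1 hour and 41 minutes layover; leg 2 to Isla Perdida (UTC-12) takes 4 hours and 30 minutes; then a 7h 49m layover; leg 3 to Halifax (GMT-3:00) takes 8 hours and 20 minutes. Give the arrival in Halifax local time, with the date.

Convert departure to UTC: 3:24 AM − 5:30 = 9:54 PM UTC on Jun 13.
Add 7 hours and 35 minutes leg 1 → 5:29 AM UTC (Jun 14).
Add 1 hour and 41 minutes layover in Apia → 7:10 AM UTC.
Add 4 hours and 30 minutes leg 2 → 11:40 AM UTC.
Add 7 hours 49 minutes layover in Isla Perdida → 7:29 PM UTC.
Add 8 hours 20 minutes leg 3 → 3:49 AM UTC (Jun 15).
Halifax is UTC−3:00, so local arrival = 3:49 AM − 3:00 = 12:49 AM on Jun 15.

12:49 AM on June 15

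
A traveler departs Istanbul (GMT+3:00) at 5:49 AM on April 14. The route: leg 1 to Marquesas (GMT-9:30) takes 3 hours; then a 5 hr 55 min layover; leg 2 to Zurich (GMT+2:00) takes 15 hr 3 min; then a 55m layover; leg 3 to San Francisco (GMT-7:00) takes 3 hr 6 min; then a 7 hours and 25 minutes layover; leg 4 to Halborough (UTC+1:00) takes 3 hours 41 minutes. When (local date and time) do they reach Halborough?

Convert departure to UTC: 5:49 AM − 3:00 = 2:49 AM UTC on Apr 14.
Add 3 hours leg 1 → 5:49 AM UTC.
Add 5 hours 55 minutes layover in Marquesas → 11:44 AM UTC.
Add 15 hours 3 minutes leg 2 → 2:47 AM UTC (Apr 15).
Add 55 minutes layover in Zurich → 3:42 AM UTC.
Add 3 hours and 6 minutes leg 3 → 6:48 AM UTC.
Add 7 hours 25 minutes layover in San Francisco → 2:13 PM UTC.
Add 3 hours 41 minutes leg 4 → 5:54 PM UTC.
Halborough is UTC+1:00, so local arrival = 5:54 PM + 1:00 = 6:54 PM on Apr 15.

6:54 PM on April 15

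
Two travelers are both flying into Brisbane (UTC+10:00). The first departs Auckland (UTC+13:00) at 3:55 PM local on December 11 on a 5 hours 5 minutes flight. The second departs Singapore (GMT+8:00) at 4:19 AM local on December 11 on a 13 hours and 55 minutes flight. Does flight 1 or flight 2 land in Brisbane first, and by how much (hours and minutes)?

Flight 1 in UTC: 3:55 PM − 13:00 = 2:55 AM on Dec 11.
+5 hours and 5 minutes → arrive 8:00 AM UTC on Dec 11.
Flight 2 in UTC: 4:19 AM − 8:00 = 8:19 PM on Dec 10.
+13 hours and 55 minutes → arrive 10:14 AM UTC on Dec 11.
Flight 1 lands earlier by 2 hours 14 minutes.

the first, by 2 hours 14 minutes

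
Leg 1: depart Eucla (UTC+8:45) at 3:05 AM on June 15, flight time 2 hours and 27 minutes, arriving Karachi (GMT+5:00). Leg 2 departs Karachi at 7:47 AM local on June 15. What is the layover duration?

Convert departure to UTC: 3:05 AM − 8:45 = 6:20 PM UTC on Jun 14.
Add 2 hours and 27 minutes flight time → 8:47 PM UTC.
Karachi is UTC+5:00, so local arrival = 8:47 PM + 5:00 = 1:47 AM on Jun 15.
Layover = 7:47 AM − 1:47 AM = 6 hours.

6 hours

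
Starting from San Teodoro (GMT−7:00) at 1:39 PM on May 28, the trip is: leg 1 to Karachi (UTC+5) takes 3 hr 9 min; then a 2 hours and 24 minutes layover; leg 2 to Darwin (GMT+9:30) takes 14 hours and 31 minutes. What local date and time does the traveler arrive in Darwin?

2:13 AM on May 30

Convert departure to UTC: 1:39 PM + 7:00 = 8:39 PM UTC on May 28.
Add 3 hours 9 minutes leg 1 → 11:48 PM UTC.
Add 2 hours 24 minutes layover in Karachi → 2:12 AM UTC (May 29).
Add 14 hours and 31 minutes leg 2 → 4:43 PM UTC.
Darwin is UTC+9:30, so local arrival = 4:43 PM + 9:30 = 2:13 AM on May 30.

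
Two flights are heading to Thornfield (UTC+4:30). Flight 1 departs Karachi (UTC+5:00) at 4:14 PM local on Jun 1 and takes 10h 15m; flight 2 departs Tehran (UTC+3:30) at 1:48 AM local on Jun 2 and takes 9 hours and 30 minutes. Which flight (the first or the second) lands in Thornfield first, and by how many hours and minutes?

the first, by 10 hours 19 minutes

Flight 1 in UTC: 4:14 PM − 5:00 = 11:14 AM on Jun 1.
+10 hours 15 minutes → arrive 9:29 PM UTC on Jun 1.
Flight 2 in UTC: 1:48 AM − 3:30 = 10:18 PM on Jun 1.
+9 hours 30 minutes → arrive 7:48 AM UTC on Jun 2.
Flight 1 lands earlier by 10 hours 19 minutes.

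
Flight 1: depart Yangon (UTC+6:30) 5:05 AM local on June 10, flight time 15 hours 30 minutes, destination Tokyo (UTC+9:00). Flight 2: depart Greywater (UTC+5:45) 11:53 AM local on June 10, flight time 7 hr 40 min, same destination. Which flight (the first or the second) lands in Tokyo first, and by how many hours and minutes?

Flight 1 in UTC: 5:05 AM − 6:30 = 10:35 PM on Jun 9.
+15 hours 30 minutes → arrive 2:05 PM UTC on Jun 10.
Flight 2 in UTC: 11:53 AM − 5:45 = 6:08 AM on Jun 10.
+7 hours 40 minutes → arrive 1:48 PM UTC on Jun 10.
Flight 2 lands earlier by 17 minutes.

the second, by 17 minutes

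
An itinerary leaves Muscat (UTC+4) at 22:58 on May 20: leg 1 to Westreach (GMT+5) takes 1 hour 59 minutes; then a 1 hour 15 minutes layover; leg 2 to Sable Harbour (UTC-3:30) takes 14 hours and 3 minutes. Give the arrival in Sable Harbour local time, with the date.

08:45 on May 21

Convert departure to UTC: 22:58 − 4:00 = 18:58 UTC on May 20.
Add 1 hour 59 minutes leg 1 → 20:57 UTC.
Add 1 hour 15 minutes layover in Westreach → 22:12 UTC.
Add 14 hours 3 minutes leg 2 → 12:15 UTC (May 21).
Sable Harbour is UTC−3:30, so local arrival = 12:15 − 3:30 = 08:45 on May 21.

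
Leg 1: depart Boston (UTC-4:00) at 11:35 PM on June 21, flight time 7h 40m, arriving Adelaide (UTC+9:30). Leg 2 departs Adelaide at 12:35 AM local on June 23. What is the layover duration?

3 hours 50 minutes

Convert departure to UTC: 11:35 PM + 4:00 = 3:35 AM UTC on Jun 22.
Add 7 hours and 40 minutes flight time → 11:15 AM UTC.
Adelaide is UTC+9:30, so local arrival = 11:15 AM + 9:30 = 8:45 PM on Jun 22.
Layover = 12:35 AM − 8:45 PM (+1 day) = 3 hours 50 minutes.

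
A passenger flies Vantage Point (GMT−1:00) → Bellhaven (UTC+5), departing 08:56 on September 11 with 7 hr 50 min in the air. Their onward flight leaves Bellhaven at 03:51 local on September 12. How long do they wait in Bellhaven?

5 hours 5 minutes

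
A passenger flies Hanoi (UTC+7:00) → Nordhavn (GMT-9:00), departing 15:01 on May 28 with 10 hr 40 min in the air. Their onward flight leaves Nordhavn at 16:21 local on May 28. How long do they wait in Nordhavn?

Convert departure to UTC: 15:01 − 7:00 = 08:01 UTC on May 28.
Add 10 hours 40 minutes flight time → 18:41 UTC.
Nordhavn is UTC−9:00, so local arrival = 18:41 − 9:00 = 09:41 on May 28.
Layover = 16:21 − 09:41 = 6 hours 40 minutes.

6 hours 40 minutes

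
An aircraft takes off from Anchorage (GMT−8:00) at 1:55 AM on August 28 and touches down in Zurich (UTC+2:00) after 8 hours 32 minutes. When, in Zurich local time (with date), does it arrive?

Convert departure to UTC: 1:55 AM + 8:00 = 9:55 AM UTC on Aug 28.
Add 8 hours and 32 minutes travel time → 6:27 PM UTC.
Zurich is UTC+2:00, so local arrival = 6:27 PM + 2:00 = 8:27 PM on Aug 28.

8:27 PM on August 28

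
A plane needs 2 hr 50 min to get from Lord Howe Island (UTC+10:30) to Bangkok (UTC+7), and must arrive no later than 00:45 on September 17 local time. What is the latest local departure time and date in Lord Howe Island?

01:25 on September 17

Target arrival in UTC: 00:45 − 7:00 = 17:45 on Sep 16.
Subtract 2 hours and 50 minutes → departure 14:55 UTC on Sep 16.
Lord Howe Island is UTC+10:30: 14:55 + 10:30 = 01:25 on Sep 17.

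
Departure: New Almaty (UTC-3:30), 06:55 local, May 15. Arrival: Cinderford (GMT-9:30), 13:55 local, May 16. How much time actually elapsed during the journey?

37 hours

Cinderford is 6:00 behind New Almaty.
Clock-face elapsed time (ignoring zones) is 31 hours.
Actual elapsed = 31 hours + 6:00 = 37 hours.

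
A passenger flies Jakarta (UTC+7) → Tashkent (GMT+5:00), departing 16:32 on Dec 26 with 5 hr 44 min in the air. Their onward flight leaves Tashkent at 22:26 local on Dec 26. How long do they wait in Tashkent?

Convert departure to UTC: 16:32 − 7:00 = 09:32 UTC on Dec 26.
Add 5 hours 44 minutes flight time → 15:16 UTC.
Tashkent is UTC+5:00, so local arrival = 15:16 + 5:00 = 20:16 on Dec 26.
Layover = 22:26 − 20:16 = 2 hours 10 minutes.

2 hours 10 minutes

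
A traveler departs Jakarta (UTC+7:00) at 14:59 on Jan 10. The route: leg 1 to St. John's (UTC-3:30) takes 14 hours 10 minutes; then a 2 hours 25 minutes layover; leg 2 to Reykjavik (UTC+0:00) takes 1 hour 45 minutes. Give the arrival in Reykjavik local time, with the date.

02:19 on January 11

Convert departure to UTC: 14:59 − 7:00 = 07:59 UTC on Jan 10.
Add 14 hours and 10 minutes leg 1 → 22:09 UTC.
Add 2 hours 25 minutes layover in St. John's → 00:34 UTC (Jan 11).
Add 1 hour and 45 minutes leg 2 → 02:19 UTC.
Reykjavik is UTC+0, so local arrival is the same: 02:19 on Jan 11.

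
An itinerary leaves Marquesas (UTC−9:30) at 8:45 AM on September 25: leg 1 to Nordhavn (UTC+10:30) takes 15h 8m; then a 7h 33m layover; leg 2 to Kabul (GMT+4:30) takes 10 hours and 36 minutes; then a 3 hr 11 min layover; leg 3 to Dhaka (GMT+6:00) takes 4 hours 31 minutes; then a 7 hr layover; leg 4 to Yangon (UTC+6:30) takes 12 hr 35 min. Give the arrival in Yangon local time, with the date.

Convert departure to UTC: 8:45 AM + 9:30 = 6:15 PM UTC on Sep 25.
Add 15 hours and 8 minutes leg 1 → 9:23 AM UTC (Sep 26).
Add 7 hours 33 minutes layover in Nordhavn → 4:56 PM UTC.
Add 10 hours 36 minutes leg 2 → 3:32 AM UTC (Sep 27).
Add 3 hours and 11 minutes layover in Kabul → 6:43 AM UTC.
Add 4 hours and 31 minutes leg 3 → 11:14 AM UTC.
Add 7 hours layover in Dhaka → 6:14 PM UTC.
Add 12 hours 35 minutes leg 4 → 6:49 AM UTC (Sep 28).
Yangon is UTC+6:30, so local arrival = 6:49 AM + 6:30 = 1:19 PM on Sep 28.

1:19 PM on September 28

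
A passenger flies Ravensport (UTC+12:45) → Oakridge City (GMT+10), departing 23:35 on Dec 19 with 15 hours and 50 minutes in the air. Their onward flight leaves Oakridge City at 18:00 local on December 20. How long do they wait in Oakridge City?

5 hours 20 minutes

Convert departure to UTC: 23:35 − 12:45 = 10:50 UTC on Dec 19.
Add 15 hours 50 minutes flight time → 02:40 UTC (Dec 20).
Oakridge City is UTC+10:00, so local arrival = 02:40 + 10:00 = 12:40 on Dec 20.
Layover = 18:00 − 12:40 = 5 hours 20 minutes.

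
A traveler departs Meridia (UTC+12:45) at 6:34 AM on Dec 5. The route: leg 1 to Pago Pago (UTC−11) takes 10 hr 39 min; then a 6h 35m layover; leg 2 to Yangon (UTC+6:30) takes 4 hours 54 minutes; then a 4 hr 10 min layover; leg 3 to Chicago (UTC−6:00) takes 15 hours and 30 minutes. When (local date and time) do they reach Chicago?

Convert departure to UTC: 6:34 AM − 12:45 = 5:49 PM UTC on Dec 4.
Add 10 hours and 39 minutes leg 1 → 4:28 AM UTC (Dec 5).
Add 6 hours 35 minutes layover in Pago Pago → 11:03 AM UTC.
Add 4 hours and 54 minutes leg 2 → 3:57 PM UTC.
Add 4 hours and 10 minutes layover in Yangon → 8:07 PM UTC.
Add 15 hours and 30 minutes leg 3 → 11:37 AM UTC (Dec 6).
Chicago is UTC−6:00, so local arrival = 11:37 AM − 6:00 = 5:37 AM on Dec 6.

5:37 AM on December 6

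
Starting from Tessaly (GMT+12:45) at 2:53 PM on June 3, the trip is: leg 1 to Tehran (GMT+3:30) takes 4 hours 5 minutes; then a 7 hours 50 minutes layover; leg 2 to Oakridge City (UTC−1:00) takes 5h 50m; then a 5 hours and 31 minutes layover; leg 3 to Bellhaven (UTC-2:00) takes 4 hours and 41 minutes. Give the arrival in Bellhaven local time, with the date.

4:05 AM on June 4

Convert departure to UTC: 2:53 PM − 12:45 = 2:08 AM UTC on Jun 3.
Add 4 hours and 5 minutes leg 1 → 6:13 AM UTC.
Add 7 hours and 50 minutes layover in Tehran → 2:03 PM UTC.
Add 5 hours 50 minutes leg 2 → 7:53 PM UTC.
Add 5 hours 31 minutes layover in Oakridge City → 1:24 AM UTC (Jun 4).
Add 4 hours 41 minutes leg 3 → 6:05 AM UTC.
Bellhaven is UTC−2:00, so local arrival = 6:05 AM − 2:00 = 4:05 AM on Jun 4.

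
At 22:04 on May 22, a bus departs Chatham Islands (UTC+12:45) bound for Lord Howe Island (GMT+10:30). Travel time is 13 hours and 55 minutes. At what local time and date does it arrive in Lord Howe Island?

09:44 on May 23

Convert departure to UTC: 22:04 − 12:45 = 09:19 UTC on May 22.
Add 13 hours and 55 minutes travel time → 23:14 UTC.
Lord Howe Island is UTC+10:30, so local arrival = 23:14 + 10:30 = 09:44 on May 23.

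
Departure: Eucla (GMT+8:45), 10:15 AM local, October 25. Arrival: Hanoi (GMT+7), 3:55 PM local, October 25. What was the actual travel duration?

7 hours 25 minutes

Departure in UTC: 10:15 AM − 8:45 = 1:30 AM on Oct 25.
Arrival in UTC: 3:55 PM − 7:00 = 8:55 AM on Oct 25.
Elapsed = 8:55 AM − 1:30 AM = 7 hours 25 minutes.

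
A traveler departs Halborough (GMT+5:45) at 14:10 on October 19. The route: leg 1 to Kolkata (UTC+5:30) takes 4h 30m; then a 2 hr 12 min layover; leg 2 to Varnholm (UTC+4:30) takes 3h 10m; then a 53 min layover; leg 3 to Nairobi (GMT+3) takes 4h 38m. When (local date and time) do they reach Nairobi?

Convert departure to UTC: 14:10 − 5:45 = 08:25 UTC on Oct 19.
Add 4 hours 30 minutes leg 1 → 12:55 UTC.
Add 2 hours and 12 minutes layover in Kolkata → 15:07 UTC.
Add 3 hours and 10 minutes leg 2 → 18:17 UTC.
Add 53 minutes layover in Varnholm → 19:10 UTC.
Add 4 hours and 38 minutes leg 3 → 23:48 UTC.
Nairobi is UTC+3:00, so local arrival = 23:48 + 3:00 = 02:48 on Oct 20.

02:48 on October 20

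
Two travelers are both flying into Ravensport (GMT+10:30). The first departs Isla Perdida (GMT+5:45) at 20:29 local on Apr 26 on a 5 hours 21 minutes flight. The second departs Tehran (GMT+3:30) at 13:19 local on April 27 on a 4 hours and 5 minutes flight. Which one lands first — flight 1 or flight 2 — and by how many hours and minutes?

Flight 1 in UTC: 20:29 − 5:45 = 14:44 on Apr 26.
+5 hours and 21 minutes → arrive 20:05 UTC on Apr 26.
Flight 2 in UTC: 13:19 − 3:30 = 09:49 on Apr 27.
+4 hours and 5 minutes → arrive 13:54 UTC on Apr 27.
Flight 1 lands earlier by 17 hours 49 minutes.

the first, by 17 hours 49 minutes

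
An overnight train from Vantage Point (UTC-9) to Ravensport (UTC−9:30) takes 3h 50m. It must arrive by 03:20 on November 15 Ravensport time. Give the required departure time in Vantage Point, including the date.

00:00 on November 15

Target arrival in UTC: 03:20 + 9:30 = 12:50 on Nov 15.
Subtract 3 hours 50 minutes → departure 09:00 UTC on Nov 15.
Vantage Point is UTC−9:00: 09:00 − 9:00 = 00:00 on Nov 15.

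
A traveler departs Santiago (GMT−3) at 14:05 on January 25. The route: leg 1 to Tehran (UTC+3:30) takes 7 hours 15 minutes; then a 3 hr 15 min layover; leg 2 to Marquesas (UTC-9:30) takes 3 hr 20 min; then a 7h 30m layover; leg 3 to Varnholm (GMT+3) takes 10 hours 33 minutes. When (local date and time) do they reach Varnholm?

03:58 on January 27

Convert departure to UTC: 14:05 + 3:00 = 17:05 UTC on Jan 25.
Add 7 hours 15 minutes leg 1 → 00:20 UTC (Jan 26).
Add 3 hours and 15 minutes layover in Tehran → 03:35 UTC.
Add 3 hours and 20 minutes leg 2 → 06:55 UTC.
Add 7 hours and 30 minutes layover in Marquesas → 14:25 UTC.
Add 10 hours 33 minutes leg 3 → 00:58 UTC (Jan 27).
Varnholm is UTC+3:00, so local arrival = 00:58 + 3:00 = 03:58 on Jan 27.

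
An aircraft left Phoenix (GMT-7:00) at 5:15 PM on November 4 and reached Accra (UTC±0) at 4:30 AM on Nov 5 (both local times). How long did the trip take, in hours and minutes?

Accra is 7:00 ahead of Phoenix.
Clock-face elapsed time (ignoring zones) is 11 hours 15 minutes.
Actual elapsed = 11 hours 15 minutes − 7:00 = 4 hours 15 minutes.

4 hours 15 minutes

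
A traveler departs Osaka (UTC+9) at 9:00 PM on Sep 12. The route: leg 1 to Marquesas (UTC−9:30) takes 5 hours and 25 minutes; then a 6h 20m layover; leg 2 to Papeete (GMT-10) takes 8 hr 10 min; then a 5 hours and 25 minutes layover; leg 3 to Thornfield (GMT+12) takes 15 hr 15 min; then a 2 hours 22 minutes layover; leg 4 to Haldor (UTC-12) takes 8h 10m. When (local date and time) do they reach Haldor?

Convert departure to UTC: 9:00 PM − 9:00 = 12:00 PM UTC on Sep 12.
Add 5 hours 25 minutes leg 1 → 5:25 PM UTC.
Add 6 hours and 20 minutes layover in Marquesas → 11:45 PM UTC.
Add 8 hours and 10 minutes leg 2 → 7:55 AM UTC (Sep 13).
Add 5 hours and 25 minutes layover in Papeete → 1:20 PM UTC.
Add 15 hours and 15 minutes leg 3 → 4:35 AM UTC (Sep 14).
Add 2 hours and 22 minutes layover in Thornfield → 6:57 AM UTC.
Add 8 hours 10 minutes leg 4 → 3:07 PM UTC.
Haldor is UTC−12:00, so local arrival = 3:07 PM − 12:00 = 3:07 AM on Sep 14.

3:07 AM on Sep 14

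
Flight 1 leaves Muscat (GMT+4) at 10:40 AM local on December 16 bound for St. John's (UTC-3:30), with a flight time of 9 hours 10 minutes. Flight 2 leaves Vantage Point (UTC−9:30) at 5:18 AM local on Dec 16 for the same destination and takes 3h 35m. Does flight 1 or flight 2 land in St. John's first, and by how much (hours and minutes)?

the first, by 2 hours 33 minutes

Flight 1 in UTC: 10:40 AM − 4:00 = 6:40 AM on Dec 16.
+9 hours and 10 minutes → arrive 3:50 PM UTC on Dec 16.
Flight 2 in UTC: 5:18 AM + 9:30 = 2:48 PM on Dec 16.
+3 hours 35 minutes → arrive 6:23 PM UTC on Dec 16.
Flight 1 lands earlier by 2 hours 33 minutes.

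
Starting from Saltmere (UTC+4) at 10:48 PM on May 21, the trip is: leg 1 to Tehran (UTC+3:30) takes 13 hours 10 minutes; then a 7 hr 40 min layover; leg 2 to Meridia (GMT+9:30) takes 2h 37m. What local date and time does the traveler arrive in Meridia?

3:45 AM on May 23

Convert departure to UTC: 10:48 PM − 4:00 = 6:48 PM UTC on May 21.
Add 13 hours and 10 minutes leg 1 → 7:58 AM UTC (May 22).
Add 7 hours and 40 minutes layover in Tehran → 3:38 PM UTC.
Add 2 hours 37 minutes leg 2 → 6:15 PM UTC.
Meridia is UTC+9:30, so local arrival = 6:15 PM + 9:30 = 3:45 AM on May 23.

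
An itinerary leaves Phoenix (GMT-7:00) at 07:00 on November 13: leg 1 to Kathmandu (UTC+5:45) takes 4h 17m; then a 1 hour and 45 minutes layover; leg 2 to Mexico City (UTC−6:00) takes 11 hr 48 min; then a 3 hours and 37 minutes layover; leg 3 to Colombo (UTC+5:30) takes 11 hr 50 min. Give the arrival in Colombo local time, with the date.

Convert departure to UTC: 07:00 + 7:00 = 14:00 UTC on Nov 13.
Add 4 hours and 17 minutes leg 1 → 18:17 UTC.
Add 1 hour and 45 minutes layover in Kathmandu → 20:02 UTC.
Add 11 hours and 48 minutes leg 2 → 07:50 UTC (Nov 14).
Add 3 hours 37 minutes layover in Mexico City → 11:27 UTC.
Add 11 hours and 50 minutes leg 3 → 23:17 UTC.
Colombo is UTC+5:30, so local arrival = 23:17 + 5:30 = 04:47 on Nov 15.

04:47 on November 15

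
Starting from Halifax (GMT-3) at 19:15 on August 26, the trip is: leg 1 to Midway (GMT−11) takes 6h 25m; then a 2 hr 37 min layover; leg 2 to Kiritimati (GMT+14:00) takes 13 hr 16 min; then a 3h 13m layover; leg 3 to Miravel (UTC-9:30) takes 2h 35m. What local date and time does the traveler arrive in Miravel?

Convert departure to UTC: 19:15 + 3:00 = 22:15 UTC on Aug 26.
Add 6 hours 25 minutes leg 1 → 04:40 UTC (Aug 27).
Add 2 hours 37 minutes layover in Midway → 07:17 UTC.
Add 13 hours 16 minutes leg 2 → 20:33 UTC.
Add 3 hours and 13 minutes layover in Kiritimati → 23:46 UTC.
Add 2 hours 35 minutes leg 3 → 02:21 UTC (Aug 28).
Miravel is UTC−9:30, so local arrival = 02:21 − 9:30 = 16:51 on Aug 27.

16:51 on Aug 27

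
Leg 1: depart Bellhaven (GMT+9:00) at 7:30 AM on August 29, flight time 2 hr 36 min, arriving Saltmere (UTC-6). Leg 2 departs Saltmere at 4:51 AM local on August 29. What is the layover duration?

Convert departure to UTC: 7:30 AM − 9:00 = 10:30 PM UTC on Aug 28.
Add 2 hours and 36 minutes flight time → 1:06 AM UTC (Aug 29).
Saltmere is UTC−6:00, so local arrival = 1:06 AM − 6:00 = 7:06 PM on Aug 28.
Layover = 4:51 AM − 7:06 PM (+1 day) = 9 hours 45 minutes.

9 hours 45 minutes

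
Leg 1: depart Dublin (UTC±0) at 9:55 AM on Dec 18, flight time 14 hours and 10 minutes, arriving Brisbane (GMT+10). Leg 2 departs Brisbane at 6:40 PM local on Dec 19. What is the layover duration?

Dublin is at UTC+0, so departure is already 9:55 AM UTC on Dec 18.
Add 14 hours 10 minutes flight time → 12:05 AM UTC (Dec 19).
Brisbane is UTC+10:00, so local arrival = 12:05 AM + 10:00 = 10:05 AM on Dec 19.
Layover = 6:40 PM − 10:05 AM = 8 hours 35 minutes.

8 hours 35 minutes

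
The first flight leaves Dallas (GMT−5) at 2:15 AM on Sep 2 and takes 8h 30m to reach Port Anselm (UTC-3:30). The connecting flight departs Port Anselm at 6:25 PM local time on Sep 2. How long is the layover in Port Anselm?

6 hours 10 minutes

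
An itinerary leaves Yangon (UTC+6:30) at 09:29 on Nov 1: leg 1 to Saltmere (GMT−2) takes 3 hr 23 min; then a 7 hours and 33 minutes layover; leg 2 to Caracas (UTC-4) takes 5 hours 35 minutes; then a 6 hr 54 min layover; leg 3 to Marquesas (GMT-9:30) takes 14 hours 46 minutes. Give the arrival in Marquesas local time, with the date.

Convert departure to UTC: 09:29 − 6:30 = 02:59 UTC on Nov 1.
Add 3 hours 23 minutes leg 1 → 06:22 UTC.
Add 7 hours and 33 minutes layover in Saltmere → 13:55 UTC.
Add 5 hours 35 minutes leg 2 → 19:30 UTC.
Add 6 hours 54 minutes layover in Caracas → 02:24 UTC (Nov 2).
Add 14 hours and 46 minutes leg 3 → 17:10 UTC.
Marquesas is UTC−9:30, so local arrival = 17:10 − 9:30 = 07:40 on Nov 2.

07:40 on November 2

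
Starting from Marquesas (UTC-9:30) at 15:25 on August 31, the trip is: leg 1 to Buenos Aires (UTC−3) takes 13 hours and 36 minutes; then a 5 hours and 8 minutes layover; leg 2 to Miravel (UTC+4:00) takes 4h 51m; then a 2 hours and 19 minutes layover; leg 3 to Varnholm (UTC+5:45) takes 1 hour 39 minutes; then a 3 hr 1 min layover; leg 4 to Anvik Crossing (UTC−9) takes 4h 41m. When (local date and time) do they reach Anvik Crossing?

Convert departure to UTC: 15:25 + 9:30 = 00:55 UTC on Sep 1.
Add 13 hours and 36 minutes leg 1 → 14:31 UTC.
Add 5 hours 8 minutes layover in Buenos Aires → 19:39 UTC.
Add 4 hours 51 minutes leg 2 → 00:30 UTC (Sep 2).
Add 2 hours 19 minutes layover in Miravel → 02:49 UTC.
Add 1 hour and 39 minutes leg 3 → 04:28 UTC.
Add 3 hours 1 minute layover in Varnholm → 07:29 UTC.
Add 4 hours and 41 minutes leg 4 → 12:10 UTC.
Anvik Crossing is UTC−9:00, so local arrival = 12:10 − 9:00 = 03:10 on Sep 2.

03:10 on September 2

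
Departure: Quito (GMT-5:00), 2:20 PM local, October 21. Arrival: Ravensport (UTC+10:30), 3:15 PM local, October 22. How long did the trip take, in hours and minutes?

Departure in UTC: 2:20 PM + 5:00 = 7:20 PM on Oct 21.
Arrival in UTC: 3:15 PM − 10:30 = 4:45 AM on Oct 22.
Elapsed = 4:45 AM − 7:20 PM (+1 day) = 9 hours 25 minutes.

9 hours 25 minutes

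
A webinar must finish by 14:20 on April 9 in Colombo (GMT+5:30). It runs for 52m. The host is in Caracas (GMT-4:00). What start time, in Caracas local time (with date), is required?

Target end time in UTC: 14:20 − 5:30 = 08:50 on Apr 9.
Subtract 52 minutes → start 07:58 UTC on Apr 9.
Caracas is UTC−4:00: 07:58 − 4:00 = 03:58 on Apr 9.

03:58 on April 9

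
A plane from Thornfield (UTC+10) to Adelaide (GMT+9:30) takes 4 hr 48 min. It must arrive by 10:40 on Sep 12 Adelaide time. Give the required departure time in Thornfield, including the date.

Target arrival in UTC: 10:40 − 9:30 = 01:10 on Sep 12.
Subtract 4 hours and 48 minutes → departure 20:22 UTC on Sep 11.
Thornfield is UTC+10:00: 20:22 + 10:00 = 06:22 on Sep 12.

06:22 on September 12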